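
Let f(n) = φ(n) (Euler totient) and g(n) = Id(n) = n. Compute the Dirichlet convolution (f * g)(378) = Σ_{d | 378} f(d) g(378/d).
(φ * Id)(378) = 3159

Divisors of 378: [1, 2, 3, 6, 7, 9, 14, 18, 21, 27, 42, 54, 63, 126, 189, 378]. For each d | 378:
  d = 1: φ(1) · Id(378/1) = 1 · 378 = 378
  d = 2: φ(2) · Id(378/2) = 1 · 189 = 189
  d = 3: φ(3) · Id(378/3) = 2 · 126 = 252
  d = 6: φ(6) · Id(378/6) = 2 · 63 = 126
  d = 7: φ(7) · Id(378/7) = 6 · 54 = 324
  d = 9: φ(9) · Id(378/9) = 6 · 42 = 252
  d = 14: φ(14) · Id(378/14) = 6 · 27 = 162
  d = 18: φ(18) · Id(378/18) = 6 · 21 = 126
  d = 21: φ(21) · Id(378/21) = 12 · 18 = 216
  d = 27: φ(27) · Id(378/27) = 18 · 14 = 252
  d = 42: φ(42) · Id(378/42) = 12 · 9 = 108
  d = 54: φ(54) · Id(378/54) = 18 · 7 = 126
  d = 63: φ(63) · Id(378/63) = 36 · 6 = 216
  d = 126: φ(126) · Id(378/126) = 36 · 3 = 108
  d = 189: φ(189) · Id(378/189) = 108 · 2 = 216
  d = 378: φ(378) · Id(378/378) = 108 · 1 = 108
Summing: (φ * Id)(378) = 378 + 189 + 252 + 126 + 324 + 252 + 162 + 126 + 216 + 252 + 108 + 126 + 216 + 108 + 216 + 108 = 3159.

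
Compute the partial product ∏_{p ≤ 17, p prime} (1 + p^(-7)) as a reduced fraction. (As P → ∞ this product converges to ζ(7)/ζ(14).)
∏ = 5978632292892509031852506135276312/5929491512745875728410756452578125

The primes p ≤ 17 are [2, 3, 5, 7, 11, 13, 17]. For each, (1 + 1/p^7) = (p^7 + 1)/p^7. Multiplying these fractions over p ∈ [2, 3, 5, 7, 11, 13, 17] gives 5978632292892509031852506135276312/5929491512745875728410756452578125. (In the limit P → ∞ this tends to ζ(7)/ζ(14).)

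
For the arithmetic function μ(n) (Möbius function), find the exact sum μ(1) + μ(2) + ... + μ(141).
Σ_{n ≤ 141} μ(n) = -3

Compute μ(n) for each 1 ≤ n ≤ 141: μ(1) = 1, μ(2) = -1, μ(3) = -1, μ(4) = 0, μ(5) = -1, μ(6) = 1, μ(7) = -1, μ(8) = 0, μ(9) = 0, μ(10) = 1, μ(11) = -1, μ(12) = 0, μ(13) = -1, μ(14) = 1, μ(15) = 1, μ(16) = 0, μ(17) = -1, μ(18) = 0, μ(19) = -1, μ(20) = 0, μ(21) = 1, μ(22) = 1, μ(23) = -1, μ(24) = 0, μ(25) = 0, μ(26) = 1, μ(27) = 0, μ(28) = 0, μ(29) = -1, μ(30) = -1, μ(31) = -1, μ(32) = 0, μ(33) = 1, μ(34) = 1, μ(35) = 1, μ(36) = 0, μ(37) = -1, μ(38) = 1, μ(39) = 1, μ(40) = 0, μ(41) = -1, μ(42) = -1, μ(43) = -1, μ(44) = 0, μ(45) = 0, μ(46) = 1, μ(47) = -1, μ(48) = 0, μ(49) = 0, μ(50) = 0, μ(51) = 1, μ(52) = 0, μ(53) = -1, μ(54) = 0, μ(55) = 1, μ(56) = 0, μ(57) = 1, μ(58) = 1, μ(59) = -1, μ(60) = 0, μ(61) = -1, μ(62) = 1, μ(63) = 0, μ(64) = 0, μ(65) = 1, μ(66) = -1, μ(67) = -1, μ(68) = 0, μ(69) = 1, μ(70) = -1, μ(71) = -1, μ(72) = 0, μ(73) = -1, μ(74) = 1, μ(75) = 0, μ(76) = 0, μ(77) = 1, μ(78) = -1, μ(79) = -1, μ(80) = 0, μ(81) = 0, μ(82) = 1, μ(83) = -1, μ(84) = 0, μ(85) = 1, μ(86) = 1, μ(87) = 1, μ(88) = 0, μ(89) = -1, μ(90) = 0, μ(91) = 1, μ(92) = 0, μ(93) = 1, μ(94) = 1, μ(95) = 1, μ(96) = 0, μ(97) = -1, μ(98) = 0, μ(99) = 0, μ(100) = 0, μ(101) = -1, μ(102) = -1, μ(103) = -1, μ(104) = 0, μ(105) = -1, μ(106) = 1, μ(107) = -1, μ(108) = 0, μ(109) = -1, μ(110) = -1, μ(111) = 1, μ(112) = 0, μ(113) = -1, μ(114) = -1, μ(115) = 1, μ(116) = 0, μ(117) = 0, μ(118) = 1, μ(119) = 1, μ(120) = 0, μ(121) = 0, μ(122) = 1, μ(123) = 1, μ(124) = 0, μ(125) = 0, μ(126) = 0, μ(127) = -1, μ(128) = 0, μ(129) = 1, μ(130) = -1, μ(131) = -1, μ(132) = 0, μ(133) = 1, μ(134) = 1, μ(135) = 0, μ(136) = 0, μ(137) = -1, μ(138) = -1, μ(139) = -1, μ(140) = 0, μ(141) = 1. Summing all 141 values: -3. (Mertens function M(x) = Σ_{n ≤ x} μ(n); on average M(x) should be small (PNT ⟺ M(x) = o(x)).)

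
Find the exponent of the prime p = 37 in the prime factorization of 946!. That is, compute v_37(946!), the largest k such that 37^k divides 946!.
v_37(946!) = 25

Legendre's formula: v_p(n!) = Σ_{k ≥ 1} ⌊n / p^k⌋. For p = 37, n = 946, the terms are:
  ⌊946/37^1⌋ = ⌊946/37⌋ = 25
(the next term ⌊946/37^2⌋ = 0, terminating the sum). Summing: v_37(946!) = 25 = 25.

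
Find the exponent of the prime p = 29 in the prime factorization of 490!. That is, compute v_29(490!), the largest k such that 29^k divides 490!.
v_29(490!) = 16

Legendre's formula: v_p(n!) = Σ_{k ≥ 1} ⌊n / p^k⌋. For p = 29, n = 490, the terms are:
  ⌊490/29^1⌋ = ⌊490/29⌋ = 16
(the next term ⌊490/29^2⌋ = 0, terminating the sum). Summing: v_29(490!) = 16 = 16.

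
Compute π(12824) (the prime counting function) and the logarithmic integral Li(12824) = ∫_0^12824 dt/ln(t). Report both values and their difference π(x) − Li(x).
π(12824) = 1529;  Li(12824) ≈ 1548.52;  π(x) − Li(x) ≈ -19.52.

Direct count of primes ≤ 12824 gives π(12824) = 1529. Numerical evaluation of the logarithmic integral gives Li(12824) ≈ 1548.52. The difference π(x) − Li(x) ≈ -19.52 is typically negative for small/moderate x (Li(x) overestimates), though Littlewood's theorem shows this sign changes infinitely often.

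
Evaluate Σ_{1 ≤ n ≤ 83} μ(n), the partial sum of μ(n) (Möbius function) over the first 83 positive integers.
Σ_{n ≤ 83} μ(n) = -4

Compute μ(n) for each 1 ≤ n ≤ 83: μ(1) = 1, μ(2) = -1, μ(3) = -1, μ(4) = 0, μ(5) = -1, μ(6) = 1, μ(7) = -1, μ(8) = 0, μ(9) = 0, μ(10) = 1, μ(11) = -1, μ(12) = 0, μ(13) = -1, μ(14) = 1, μ(15) = 1, μ(16) = 0, μ(17) = -1, μ(18) = 0, μ(19) = -1, μ(20) = 0, μ(21) = 1, μ(22) = 1, μ(23) = -1, μ(24) = 0, μ(25) = 0, μ(26) = 1, μ(27) = 0, μ(28) = 0, μ(29) = -1, μ(30) = -1, μ(31) = -1, μ(32) = 0, μ(33) = 1, μ(34) = 1, μ(35) = 1, μ(36) = 0, μ(37) = -1, μ(38) = 1, μ(39) = 1, μ(40) = 0, μ(41) = -1, μ(42) = -1, μ(43) = -1, μ(44) = 0, μ(45) = 0, μ(46) = 1, μ(47) = -1, μ(48) = 0, μ(49) = 0, μ(50) = 0, μ(51) = 1, μ(52) = 0, μ(53) = -1, μ(54) = 0, μ(55) = 1, μ(56) = 0, μ(57) = 1, μ(58) = 1, μ(59) = -1, μ(60) = 0, μ(61) = -1, μ(62) = 1, μ(63) = 0, μ(64) = 0, μ(65) = 1, μ(66) = -1, μ(67) = -1, μ(68) = 0, μ(69) = 1, μ(70) = -1, μ(71) = -1, μ(72) = 0, μ(73) = -1, μ(74) = 1, μ(75) = 0, μ(76) = 0, μ(77) = 1, μ(78) = -1, μ(79) = -1, μ(80) = 0, μ(81) = 0, μ(82) = 1, μ(83) = -1. Summing all 83 values: -4. (Mertens function M(x) = Σ_{n ≤ x} μ(n); on average M(x) should be small (PNT ⟺ M(x) = o(x)).)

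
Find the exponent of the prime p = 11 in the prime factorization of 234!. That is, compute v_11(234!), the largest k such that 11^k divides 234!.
v_11(234!) = 22

Legendre's formula: v_p(n!) = Σ_{k ≥ 1} ⌊n / p^k⌋. For p = 11, n = 234, the terms are:
  ⌊234/11^1⌋ = ⌊234/11⌋ = 21
  ⌊234/11^2⌋ = ⌊234/121⌋ = 1
(the next term ⌊234/11^3⌋ = 0, terminating the sum). Summing: v_11(234!) = 21 + 1 = 22.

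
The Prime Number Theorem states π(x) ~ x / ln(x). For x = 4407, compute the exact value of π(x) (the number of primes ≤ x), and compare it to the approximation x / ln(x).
π(4407) = 599;  x/ln(x) ≈ 525.21;  relative error ≈ 12.32%.

Directly count primes up to 4407: π(4407) = 599. The PNT approximation gives 4407/ln(4407) ≈ 4407/8.39095 ≈ 525.21. Relative error (π(x) − x/ln(x)) / π(x) ≈ 12.32%; the approximation is known to undercount slightly (Li(x) is a better estimate).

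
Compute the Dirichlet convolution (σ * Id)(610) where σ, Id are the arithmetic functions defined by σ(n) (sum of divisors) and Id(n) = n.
(σ * Id)(610) = 6765

Divisors of 610: [1, 2, 5, 10, 61, 122, 305, 610]. For each d | 610:
  d = 1: σ(1) · Id(610/1) = 1 · 610 = 610
  d = 2: σ(2) · Id(610/2) = 3 · 305 = 915
  d = 5: σ(5) · Id(610/5) = 6 · 122 = 732
  d = 10: σ(10) · Id(610/10) = 18 · 61 = 1098
  d = 61: σ(61) · Id(610/61) = 62 · 10 = 620
  d = 122: σ(122) · Id(610/122) = 186 · 5 = 930
  d = 305: σ(305) · Id(610/305) = 372 · 2 = 744
  d = 610: σ(610) · Id(610/610) = 1116 · 1 = 1116
Summing: (σ * Id)(610) = 610 + 915 + 732 + 1098 + 620 + 930 + 744 + 1116 = 6765.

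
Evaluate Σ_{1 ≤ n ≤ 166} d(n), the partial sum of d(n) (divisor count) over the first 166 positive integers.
Σ_{n ≤ 166} d(n) = 876

Compute d(n) for each 1 ≤ n ≤ 166: d(1) = 1, d(2) = 2, d(3) = 2, d(4) = 3, d(5) = 2, d(6) = 4, d(7) = 2, d(8) = 4, d(9) = 3, d(10) = 4, d(11) = 2, d(12) = 6, d(13) = 2, d(14) = 4, d(15) = 4, d(16) = 5, d(17) = 2, d(18) = 6, d(19) = 2, d(20) = 6, d(21) = 4, d(22) = 4, d(23) = 2, d(24) = 8, d(25) = 3, d(26) = 4, d(27) = 4, d(28) = 6, d(29) = 2, d(30) = 8, d(31) = 2, d(32) = 6, d(33) = 4, d(34) = 4, d(35) = 4, d(36) = 9, d(37) = 2, d(38) = 4, d(39) = 4, d(40) = 8, d(41) = 2, d(42) = 8, d(43) = 2, d(44) = 6, d(45) = 6, d(46) = 4, d(47) = 2, d(48) = 10, d(49) = 3, d(50) = 6, d(51) = 4, d(52) = 6, d(53) = 2, d(54) = 8, d(55) = 4, d(56) = 8, d(57) = 4, d(58) = 4, d(59) = 2, d(60) = 12, d(61) = 2, d(62) = 4, d(63) = 6, d(64) = 7, d(65) = 4, d(66) = 8, d(67) = 2, d(68) = 6, d(69) = 4, d(70) = 8, d(71) = 2, d(72) = 12, d(73) = 2, d(74) = 4, d(75) = 6, d(76) = 6, d(77) = 4, d(78) = 8, d(79) = 2, d(80) = 10, d(81) = 5, d(82) = 4, d(83) = 2, d(84) = 12, d(85) = 4, d(86) = 4, d(87) = 4, d(88) = 8, d(89) = 2, d(90) = 12, d(91) = 4, d(92) = 6, d(93) = 4, d(94) = 4, d(95) = 4, d(96) = 12, d(97) = 2, d(98) = 6, d(99) = 6, d(100) = 9, d(101) = 2, d(102) = 8, d(103) = 2, d(104) = 8, d(105) = 8, d(106) = 4, d(107) = 2, d(108) = 12, d(109) = 2, d(110) = 8, d(111) = 4, d(112) = 10, d(113) = 2, d(114) = 8, d(115) = 4, d(116) = 6, d(117) = 6, d(118) = 4, d(119) = 4, d(120) = 16, d(121) = 3, d(122) = 4, d(123) = 4, d(124) = 6, d(125) = 4, d(126) = 12, d(127) = 2, d(128) = 8, d(129) = 4, d(130) = 8, d(131) = 2, d(132) = 12, d(133) = 4, d(134) = 4, d(135) = 8, d(136) = 8, d(137) = 2, d(138) = 8, d(139) = 2, d(140) = 12, d(141) = 4, d(142) = 4, d(143) = 4, d(144) = 15, d(145) = 4, d(146) = 4, d(147) = 6, d(148) = 6, d(149) = 2, d(150) = 12, d(151) = 2, d(152) = 8, d(153) = 6, d(154) = 8, d(155) = 4, d(156) = 12, d(157) = 2, d(158) = 4, d(159) = 4, d(160) = 12, d(161) = 4, d(162) = 10, d(163) = 2, d(164) = 6, d(165) = 8, d(166) = 4. Summing all 166 values: 876. (Dirichlet's divisor formula: Σ_{n ≤ x} d(n) = x ln(x) + (2γ − 1) x + O(√x). For x = 166, the asymptotic estimate is ≈ 874.23.)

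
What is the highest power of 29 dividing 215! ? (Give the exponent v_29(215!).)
v_29(215!) = 7

Legendre's formula: v_p(n!) = Σ_{k ≥ 1} ⌊n / p^k⌋. For p = 29, n = 215, the terms are:
  ⌊215/29^1⌋ = ⌊215/29⌋ = 7
(the next term ⌊215/29^2⌋ = 0, terminating the sum). Summing: v_29(215!) = 7 = 7.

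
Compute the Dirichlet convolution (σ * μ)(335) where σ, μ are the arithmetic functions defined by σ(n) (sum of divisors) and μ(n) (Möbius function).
(σ * μ)(335) = 335

Divisors of 335: [1, 5, 67, 335]. For each d | 335:
  d = 1: σ(1) · μ(335/1) = 1 · 1 = 1
  d = 5: σ(5) · μ(335/5) = 6 · -1 = -6
  d = 67: σ(67) · μ(335/67) = 68 · -1 = -68
  d = 335: σ(335) · μ(335/335) = 408 · 1 = 408
Summing: (σ * μ)(335) = 1 + -6 + -68 + 408 = 335.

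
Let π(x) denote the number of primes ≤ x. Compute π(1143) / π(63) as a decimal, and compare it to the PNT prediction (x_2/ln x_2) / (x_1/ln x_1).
π(1143)/π(63) = 189/18 ≈ 10.5000;  PNT prediction ≈ 10.6752.

π(63) = 18 and π(1143) = 189, so π(1143)/π(63) ≈ 10.5000. The PNT-predicted ratio is (1143/ln(1143)) / (63/ln(63)) ≈ 10.6752. The two agree to within a few percent, as expected.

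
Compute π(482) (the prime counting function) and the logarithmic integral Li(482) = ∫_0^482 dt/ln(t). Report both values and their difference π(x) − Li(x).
π(482) = 92;  Li(482) ≈ 98.89;  π(x) − Li(x) ≈ -6.89.

Direct count of primes ≤ 482 gives π(482) = 92. Numerical evaluation of the logarithmic integral gives Li(482) ≈ 98.89. The difference π(x) − Li(x) ≈ -6.89 is typically negative for small/moderate x (Li(x) overestimates), though Littlewood's theorem shows this sign changes infinitely often.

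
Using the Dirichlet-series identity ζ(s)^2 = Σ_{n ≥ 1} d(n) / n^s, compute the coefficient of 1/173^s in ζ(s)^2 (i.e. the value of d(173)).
d(173) = 2

ζ(s)^2 = (Σ 1/m^s)(Σ 1/k^s). The coefficient of 1/n^s in the product is the number of ordered pairs (m, k) with mk = n, which equals d(n). For n = 173, divisors are [1, 173], so d(173) = 2.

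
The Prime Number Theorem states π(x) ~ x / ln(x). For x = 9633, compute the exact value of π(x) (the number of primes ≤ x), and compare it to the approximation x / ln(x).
π(9633) = 1190;  x/ln(x) ≈ 1050.15;  relative error ≈ 11.75%.

Directly count primes up to 9633: π(9633) = 1190. The PNT approximation gives 9633/ln(9633) ≈ 9633/9.17295 ≈ 1050.15. Relative error (π(x) − x/ln(x)) / π(x) ≈ 11.75%; the approximation is known to undercount slightly (Li(x) is a better estimate).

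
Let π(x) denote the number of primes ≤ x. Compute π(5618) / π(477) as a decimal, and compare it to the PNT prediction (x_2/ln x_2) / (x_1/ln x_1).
π(5618)/π(477) = 738/91 ≈ 8.1099;  PNT prediction ≈ 8.4135.

π(477) = 91 and π(5618) = 738, so π(5618)/π(477) ≈ 8.1099. The PNT-predicted ratio is (5618/ln(5618)) / (477/ln(477)) ≈ 8.4135. The two agree to within a few percent, as expected.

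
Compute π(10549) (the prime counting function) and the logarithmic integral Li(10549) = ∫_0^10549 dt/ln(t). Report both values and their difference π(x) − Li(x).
π(10549) = 1288;  Li(10549) ≈ 1305.57;  π(x) − Li(x) ≈ -17.57.

Direct count of primes ≤ 10549 gives π(10549) = 1288. Numerical evaluation of the logarithmic integral gives Li(10549) ≈ 1305.57. The difference π(x) − Li(x) ≈ -17.57 is typically negative for small/moderate x (Li(x) overestimates), though Littlewood's theorem shows this sign changes infinitely often.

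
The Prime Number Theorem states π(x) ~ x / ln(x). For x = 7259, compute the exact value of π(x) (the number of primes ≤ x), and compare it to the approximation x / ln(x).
π(7259) = 928;  x/ln(x) ≈ 816.54;  relative error ≈ 12.01%.

Directly count primes up to 7259: π(7259) = 928. The PNT approximation gives 7259/ln(7259) ≈ 7259/8.89000 ≈ 816.54. Relative error (π(x) − x/ln(x)) / π(x) ≈ 12.01%; the approximation is known to undercount slightly (Li(x) is a better estimate).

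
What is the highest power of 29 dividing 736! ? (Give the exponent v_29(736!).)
v_29(736!) = 25

Legendre's formula: v_p(n!) = Σ_{k ≥ 1} ⌊n / p^k⌋. For p = 29, n = 736, the terms are:
  ⌊736/29^1⌋ = ⌊736/29⌋ = 25
(the next term ⌊736/29^2⌋ = 0, terminating the sum). Summing: v_29(736!) = 25 = 25.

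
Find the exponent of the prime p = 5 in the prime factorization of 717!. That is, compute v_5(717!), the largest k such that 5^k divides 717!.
v_5(717!) = 177

Legendre's formula: v_p(n!) = Σ_{k ≥ 1} ⌊n / p^k⌋. For p = 5, n = 717, the terms are:
  ⌊717/5^1⌋ = ⌊717/5⌋ = 143
  ⌊717/5^2⌋ = ⌊717/25⌋ = 28
  ⌊717/5^3⌋ = ⌊717/125⌋ = 5
  ⌊717/5^4⌋ = ⌊717/625⌋ = 1
(the next term ⌊717/5^5⌋ = 0, terminating the sum). Summing: v_5(717!) = 143 + 28 + 5 + 1 = 177.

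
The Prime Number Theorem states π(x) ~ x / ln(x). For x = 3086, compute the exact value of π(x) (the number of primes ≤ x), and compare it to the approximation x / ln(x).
π(3086) = 441;  x/ln(x) ≈ 384.09;  relative error ≈ 12.91%.

Directly count primes up to 3086: π(3086) = 441. The PNT approximation gives 3086/ln(3086) ≈ 3086/8.03463 ≈ 384.09. Relative error (π(x) − x/ln(x)) / π(x) ≈ 12.91%; the approximation is known to undercount slightly (Li(x) is a better estimate).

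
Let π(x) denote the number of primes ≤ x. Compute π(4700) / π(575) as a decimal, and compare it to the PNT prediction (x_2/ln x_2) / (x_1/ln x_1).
π(4700)/π(575) = 634/105 ≈ 6.0381;  PNT prediction ≈ 6.1429.

π(575) = 105 and π(4700) = 634, so π(4700)/π(575) ≈ 6.0381. The PNT-predicted ratio is (4700/ln(4700)) / (575/ln(575)) ≈ 6.1429. The two agree to within a few percent, as expected.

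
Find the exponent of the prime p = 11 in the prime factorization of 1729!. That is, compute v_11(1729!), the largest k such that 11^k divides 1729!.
v_11(1729!) = 172

Legendre's formula: v_p(n!) = Σ_{k ≥ 1} ⌊n / p^k⌋. For p = 11, n = 1729, the terms are:
  ⌊1729/11^1⌋ = ⌊1729/11⌋ = 157
  ⌊1729/11^2⌋ = ⌊1729/121⌋ = 14
  ⌊1729/11^3⌋ = ⌊1729/1331⌋ = 1
(the next term ⌊1729/11^4⌋ = 0, terminating the sum). Summing: v_11(1729!) = 157 + 14 + 1 = 172.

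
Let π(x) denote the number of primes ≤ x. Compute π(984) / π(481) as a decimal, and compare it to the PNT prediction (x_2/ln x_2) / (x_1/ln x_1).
π(984)/π(481) = 166/92 ≈ 1.8043;  PNT prediction ≈ 1.8333.

π(481) = 92 and π(984) = 166, so π(984)/π(481) ≈ 1.8043. The PNT-predicted ratio is (984/ln(984)) / (481/ln(481)) ≈ 1.8333. The two agree to within a few percent, as expected.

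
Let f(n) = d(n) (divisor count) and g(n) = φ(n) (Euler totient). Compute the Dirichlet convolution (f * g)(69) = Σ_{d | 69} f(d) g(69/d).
(d * φ)(69) = 96

Divisors of 69: [1, 3, 23, 69]. For each d | 69:
  d = 1: d(1) · φ(69/1) = 1 · 44 = 44
  d = 3: d(3) · φ(69/3) = 2 · 22 = 44
  d = 23: d(23) · φ(69/23) = 2 · 2 = 4
  d = 69: d(69) · φ(69/69) = 4 · 1 = 4
Summing: (d * φ)(69) = 44 + 44 + 4 + 4 = 96.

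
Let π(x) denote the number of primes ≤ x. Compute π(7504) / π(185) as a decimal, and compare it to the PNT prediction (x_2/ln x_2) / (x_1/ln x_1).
π(7504)/π(185) = 950/42 ≈ 22.6190;  PNT prediction ≈ 23.7302.

π(185) = 42 and π(7504) = 950, so π(7504)/π(185) ≈ 22.6190. The PNT-predicted ratio is (7504/ln(7504)) / (185/ln(185)) ≈ 23.7302. The two agree to within a few percent, as expected.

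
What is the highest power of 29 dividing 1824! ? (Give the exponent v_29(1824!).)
v_29(1824!) = 64

Legendre's formula: v_p(n!) = Σ_{k ≥ 1} ⌊n / p^k⌋. For p = 29, n = 1824, the terms are:
  ⌊1824/29^1⌋ = ⌊1824/29⌋ = 62
  ⌊1824/29^2⌋ = ⌊1824/841⌋ = 2
(the next term ⌊1824/29^3⌋ = 0, terminating the sum). Summing: v_29(1824!) = 62 + 2 = 64.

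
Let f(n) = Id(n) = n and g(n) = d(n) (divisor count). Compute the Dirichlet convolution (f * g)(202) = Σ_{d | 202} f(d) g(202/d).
(Id * d)(202) = 412

Divisors of 202: [1, 2, 101, 202]. For each d | 202:
  d = 1: Id(1) · d(202/1) = 1 · 4 = 4
  d = 2: Id(2) · d(202/2) = 2 · 2 = 4
  d = 101: Id(101) · d(202/101) = 101 · 2 = 202
  d = 202: Id(202) · d(202/202) = 202 · 1 = 202
Summing: (Id * d)(202) = 4 + 4 + 202 + 202 = 412.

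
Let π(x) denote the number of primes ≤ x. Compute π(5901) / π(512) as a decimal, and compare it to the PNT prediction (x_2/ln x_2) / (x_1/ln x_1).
π(5901)/π(512) = 776/97 ≈ 8.0000;  PNT prediction ≈ 8.2806.

π(512) = 97 and π(5901) = 776, so π(5901)/π(512) ≈ 8.0000. The PNT-predicted ratio is (5901/ln(5901)) / (512/ln(512)) ≈ 8.2806. The two agree to within a few percent, as expected.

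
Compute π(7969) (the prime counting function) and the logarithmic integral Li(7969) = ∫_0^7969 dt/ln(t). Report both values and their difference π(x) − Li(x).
π(7969) = 1006;  Li(7969) ≈ 1022.97;  π(x) − Li(x) ≈ -16.97.

Direct count of primes ≤ 7969 gives π(7969) = 1006. Numerical evaluation of the logarithmic integral gives Li(7969) ≈ 1022.97. The difference π(x) − Li(x) ≈ -16.97 is typically negative for small/moderate x (Li(x) overestimates), though Littlewood's theorem shows this sign changes infinitely often.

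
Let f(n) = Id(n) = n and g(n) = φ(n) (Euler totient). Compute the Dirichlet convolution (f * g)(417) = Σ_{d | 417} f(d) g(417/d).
(Id * φ)(417) = 1385

Divisors of 417: [1, 3, 139, 417]. For each d | 417:
  d = 1: Id(1) · φ(417/1) = 1 · 276 = 276
  d = 3: Id(3) · φ(417/3) = 3 · 138 = 414
  d = 139: Id(139) · φ(417/139) = 139 · 2 = 278
  d = 417: Id(417) · φ(417/417) = 417 · 1 = 417
Summing: (Id * φ)(417) = 276 + 414 + 278 + 417 = 1385.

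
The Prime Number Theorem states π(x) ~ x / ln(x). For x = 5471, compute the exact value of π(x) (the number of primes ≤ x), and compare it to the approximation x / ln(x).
π(5471) = 722;  x/ln(x) ≈ 635.63;  relative error ≈ 11.96%.

Directly count primes up to 5471: π(5471) = 722. The PNT approximation gives 5471/ln(5471) ≈ 5471/8.60722 ≈ 635.63. Relative error (π(x) − x/ln(x)) / π(x) ≈ 11.96%; the approximation is known to undercount slightly (Li(x) is a better estimate).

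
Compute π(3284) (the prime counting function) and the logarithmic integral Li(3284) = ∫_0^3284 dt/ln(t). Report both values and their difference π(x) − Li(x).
π(3284) = 462;  Li(3284) ≈ 478.03;  π(x) − Li(x) ≈ -16.03.

Direct count of primes ≤ 3284 gives π(3284) = 462. Numerical evaluation of the logarithmic integral gives Li(3284) ≈ 478.03. The difference π(x) − Li(x) ≈ -16.03 is typically negative for small/moderate x (Li(x) overestimates), though Littlewood's theorem shows this sign changes infinitely often.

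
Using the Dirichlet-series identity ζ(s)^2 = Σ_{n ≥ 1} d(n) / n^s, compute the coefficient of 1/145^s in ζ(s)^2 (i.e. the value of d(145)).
d(145) = 4

ζ(s)^2 = (Σ 1/m^s)(Σ 1/k^s). The coefficient of 1/n^s in the product is the number of ordered pairs (m, k) with mk = n, which equals d(n). For n = 145, divisors are [1, 5, 29, 145], so d(145) = 4.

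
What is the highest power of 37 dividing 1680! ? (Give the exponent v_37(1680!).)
v_37(1680!) = 46

Legendre's formula: v_p(n!) = Σ_{k ≥ 1} ⌊n / p^k⌋. For p = 37, n = 1680, the terms are:
  ⌊1680/37^1⌋ = ⌊1680/37⌋ = 45
  ⌊1680/37^2⌋ = ⌊1680/1369⌋ = 1
(the next term ⌊1680/37^3⌋ = 0, terminating the sum). Summing: v_37(1680!) = 45 + 1 = 46.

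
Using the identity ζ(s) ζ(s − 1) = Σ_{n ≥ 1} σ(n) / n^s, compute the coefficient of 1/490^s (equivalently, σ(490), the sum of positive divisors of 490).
σ(490) = 1026

In the product (Σ m^0/m^s)(Σ k / k^s) = Σ (Σ_{d | n} d) / n^s, the coefficient of 1/n^s is σ(n) = Σ_{d | n} d. For n = 490, divisors are [1, 2, 5, 7, 10, 14, 35, 49, 70, 98, 245, 490]; summing: σ(490) = 1026.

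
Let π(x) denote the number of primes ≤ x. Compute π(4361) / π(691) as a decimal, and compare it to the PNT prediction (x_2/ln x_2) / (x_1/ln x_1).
π(4361)/π(691) = 595/125 ≈ 4.7600;  PNT prediction ≈ 4.9237.

π(691) = 125 and π(4361) = 595, so π(4361)/π(691) ≈ 4.7600. The PNT-predicted ratio is (4361/ln(4361)) / (691/ln(691)) ≈ 4.9237. The two agree to within a few percent, as expected.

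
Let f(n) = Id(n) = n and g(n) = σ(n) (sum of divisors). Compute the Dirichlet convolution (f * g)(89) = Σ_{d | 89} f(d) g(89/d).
(Id * σ)(89) = 179

Divisors of 89: [1, 89]. For each d | 89:
  d = 1: Id(1) · σ(89/1) = 1 · 90 = 90
  d = 89: Id(89) · σ(89/89) = 89 · 1 = 89
Summing: (Id * σ)(89) = 90 + 89 = 179.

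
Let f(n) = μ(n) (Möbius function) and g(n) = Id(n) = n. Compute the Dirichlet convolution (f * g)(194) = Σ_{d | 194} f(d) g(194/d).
(μ * Id)(194) = 96

Divisors of 194: [1, 2, 97, 194]. For each d | 194:
  d = 1: μ(1) · Id(194/1) = 1 · 194 = 194
  d = 2: μ(2) · Id(194/2) = -1 · 97 = -97
  d = 97: μ(97) · Id(194/97) = -1 · 2 = -2
  d = 194: μ(194) · Id(194/194) = 1 · 1 = 1
Summing: (μ * Id)(194) = 194 + -97 + -2 + 1 = 96.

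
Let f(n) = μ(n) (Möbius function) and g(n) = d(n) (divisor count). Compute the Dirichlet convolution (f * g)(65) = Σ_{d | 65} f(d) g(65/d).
(μ * d)(65) = 1

Divisors of 65: [1, 5, 13, 65]. For each d | 65:
  d = 1: μ(1) · d(65/1) = 1 · 4 = 4
  d = 5: μ(5) · d(65/5) = -1 · 2 = -2
  d = 13: μ(13) · d(65/13) = -1 · 2 = -2
  d = 65: μ(65) · d(65/65) = 1 · 1 = 1
Summing: (μ * d)(65) = 4 + -2 + -2 + 1 = 1.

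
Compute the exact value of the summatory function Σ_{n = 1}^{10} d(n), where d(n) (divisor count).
Σ_{n ≤ 10} d(n) = 27

Compute d(n) for each 1 ≤ n ≤ 10: d(1) = 1, d(2) = 2, d(3) = 2, d(4) = 3, d(5) = 2, d(6) = 4, d(7) = 2, d(8) = 4, d(9) = 3, d(10) = 4. Summing all 10 values: 27. (Dirichlet's divisor formula: Σ_{n ≤ x} d(n) = x ln(x) + (2γ − 1) x + O(√x). For x = 10, the asymptotic estimate is ≈ 24.57.)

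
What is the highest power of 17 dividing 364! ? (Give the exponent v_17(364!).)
v_17(364!) = 22

Legendre's formula: v_p(n!) = Σ_{k ≥ 1} ⌊n / p^k⌋. For p = 17, n = 364, the terms are:
  ⌊364/17^1⌋ = ⌊364/17⌋ = 21
  ⌊364/17^2⌋ = ⌊364/289⌋ = 1
(the next term ⌊364/17^3⌋ = 0, terminating the sum). Summing: v_17(364!) = 21 + 1 = 22.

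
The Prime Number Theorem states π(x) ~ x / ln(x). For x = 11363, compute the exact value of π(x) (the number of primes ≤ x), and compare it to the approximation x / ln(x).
π(11363) = 1372;  x/ln(x) ≈ 1216.84;  relative error ≈ 11.31%.

Directly count primes up to 11363: π(11363) = 1372. The PNT approximation gives 11363/ln(11363) ≈ 11363/9.33812 ≈ 1216.84. Relative error (π(x) − x/ln(x)) / π(x) ≈ 11.31%; the approximation is known to undercount slightly (Li(x) is a better estimate).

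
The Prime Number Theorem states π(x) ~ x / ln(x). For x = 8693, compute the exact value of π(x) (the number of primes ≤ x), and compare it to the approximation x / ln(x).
π(8693) = 1083;  x/ln(x) ≈ 958.41;  relative error ≈ 11.50%.

Directly count primes up to 8693: π(8693) = 1083. The PNT approximation gives 8693/ln(8693) ≈ 8693/9.07027 ≈ 958.41. Relative error (π(x) − x/ln(x)) / π(x) ≈ 11.50%; the approximation is known to undercount slightly (Li(x) is a better estimate).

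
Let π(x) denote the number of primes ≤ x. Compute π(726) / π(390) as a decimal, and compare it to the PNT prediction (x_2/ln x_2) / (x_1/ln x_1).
π(726)/π(390) = 128/77 ≈ 1.6623;  PNT prediction ≈ 1.6859.

π(390) = 77 and π(726) = 128, so π(726)/π(390) ≈ 1.6623. The PNT-predicted ratio is (726/ln(726)) / (390/ln(390)) ≈ 1.6859. The two agree to within a few percent, as expected.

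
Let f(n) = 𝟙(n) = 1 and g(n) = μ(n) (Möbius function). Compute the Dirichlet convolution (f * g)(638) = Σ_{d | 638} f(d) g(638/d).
(𝟙 * μ)(638) = 0

Divisors of 638: [1, 2, 11, 22, 29, 58, 319, 638]. For each d | 638:
  d = 1: 𝟙(1) · μ(638/1) = 1 · -1 = -1
  d = 2: 𝟙(2) · μ(638/2) = 1 · 1 = 1
  d = 11: 𝟙(11) · μ(638/11) = 1 · 1 = 1
  d = 22: 𝟙(22) · μ(638/22) = 1 · -1 = -1
  d = 29: 𝟙(29) · μ(638/29) = 1 · 1 = 1
  d = 58: 𝟙(58) · μ(638/58) = 1 · -1 = -1
  d = 319: 𝟙(319) · μ(638/319) = 1 · -1 = -1
  d = 638: 𝟙(638) · μ(638/638) = 1 · 1 = 1
Summing: (𝟙 * μ)(638) = -1 + 1 + 1 + -1 + 1 + -1 + -1 + 1 = 0.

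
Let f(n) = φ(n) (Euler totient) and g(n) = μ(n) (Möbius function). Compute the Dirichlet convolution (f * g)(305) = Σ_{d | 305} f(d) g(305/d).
(φ * μ)(305) = 177

Divisors of 305: [1, 5, 61, 305]. For each d | 305:
  d = 1: φ(1) · μ(305/1) = 1 · 1 = 1
  d = 5: φ(5) · μ(305/5) = 4 · -1 = -4
  d = 61: φ(61) · μ(305/61) = 60 · -1 = -60
  d = 305: φ(305) · μ(305/305) = 240 · 1 = 240
Summing: (φ * μ)(305) = 1 + -4 + -60 + 240 = 177.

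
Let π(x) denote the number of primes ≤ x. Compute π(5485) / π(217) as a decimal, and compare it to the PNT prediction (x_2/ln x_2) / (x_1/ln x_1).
π(5485)/π(217) = 725/47 ≈ 15.4255;  PNT prediction ≈ 15.7943.

π(217) = 47 and π(5485) = 725, so π(5485)/π(217) ≈ 15.4255. The PNT-predicted ratio is (5485/ln(5485)) / (217/ln(217)) ≈ 15.7943. The two agree to within a few percent, as expected.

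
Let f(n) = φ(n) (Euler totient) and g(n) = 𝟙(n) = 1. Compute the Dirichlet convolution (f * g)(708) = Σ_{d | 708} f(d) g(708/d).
(φ * 𝟙)(708) = 708

Divisors of 708: [1, 2, 3, 4, 6, 12, 59, 118, 177, 236, 354, 708]. For each d | 708:
  d = 1: φ(1) · 𝟙(708/1) = 1 · 1 = 1
  d = 2: φ(2) · 𝟙(708/2) = 1 · 1 = 1
  d = 3: φ(3) · 𝟙(708/3) = 2 · 1 = 2
  d = 4: φ(4) · 𝟙(708/4) = 2 · 1 = 2
  d = 6: φ(6) · 𝟙(708/6) = 2 · 1 = 2
  d = 12: φ(12) · 𝟙(708/12) = 4 · 1 = 4
  d = 59: φ(59) · 𝟙(708/59) = 58 · 1 = 58
  d = 118: φ(118) · 𝟙(708/118) = 58 · 1 = 58
  d = 177: φ(177) · 𝟙(708/177) = 116 · 1 = 116
  d = 236: φ(236) · 𝟙(708/236) = 116 · 1 = 116
  d = 354: φ(354) · 𝟙(708/354) = 116 · 1 = 116
  d = 708: φ(708) · 𝟙(708/708) = 232 · 1 = 232
Summing: (φ * 𝟙)(708) = 1 + 1 + 2 + 2 + 2 + 4 + 58 + 58 + 116 + 116 + 116 + 232 = 708.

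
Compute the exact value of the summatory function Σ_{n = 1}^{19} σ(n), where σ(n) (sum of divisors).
Σ_{n ≤ 19} σ(n) = 297

Compute σ(n) for each 1 ≤ n ≤ 19: σ(1) = 1, σ(2) = 3, σ(3) = 4, σ(4) = 7, σ(5) = 6, σ(6) = 12, σ(7) = 8, σ(8) = 15, σ(9) = 13, σ(10) = 18, σ(11) = 12, σ(12) = 28, σ(13) = 14, σ(14) = 24, σ(15) = 24, σ(16) = 31, σ(17) = 18, σ(18) = 39, σ(19) = 20. Summing all 19 values: 297. (Average order: Σ_{n ≤ x} σ(n) ~ (π²/12) x². For x = 19, (π²/12)·19² ≈ 296.91.)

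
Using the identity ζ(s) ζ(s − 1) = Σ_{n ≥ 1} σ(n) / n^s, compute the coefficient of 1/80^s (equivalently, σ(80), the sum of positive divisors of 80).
σ(80) = 186

In the product (Σ m^0/m^s)(Σ k / k^s) = Σ (Σ_{d | n} d) / n^s, the coefficient of 1/n^s is σ(n) = Σ_{d | n} d. For n = 80, divisors are [1, 2, 4, 5, 8, 10, 16, 20, 40, 80]; summing: σ(80) = 186.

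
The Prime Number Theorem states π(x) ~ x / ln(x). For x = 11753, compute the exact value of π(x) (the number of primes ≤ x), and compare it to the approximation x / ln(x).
π(11753) = 1409;  x/ln(x) ≈ 1254.07;  relative error ≈ 11.00%.

Directly count primes up to 11753: π(11753) = 1409. The PNT approximation gives 11753/ln(11753) ≈ 11753/9.37186 ≈ 1254.07. Relative error (π(x) − x/ln(x)) / π(x) ≈ 11.00%; the approximation is known to undercount slightly (Li(x) is a better estimate).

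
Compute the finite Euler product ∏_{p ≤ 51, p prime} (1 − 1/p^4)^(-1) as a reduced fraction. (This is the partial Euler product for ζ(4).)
∏ = 65572203587643632473857746546522240898588901/60584710506150227098341885345792000000000000

The primes p ≤ 51 are [2, 3, 5, 7, 11, 13, 17, 19, 23, 29, 31, 37, 41, 43, 47]. For each prime, (1 − 1/p^4)^(-1) = p^4 / (p^4 − 1). The product is (1 − 1/2^4)^(-1), (1 − 1/3^4)^(-1), (1 − 1/5^4)^(-1), (1 − 1/7^4)^(-1), (1 − 1/11^4)^(-1), (1 − 1/13^4)^(-1), (1 − 1/17^4)^(-1), (1 − 1/19^4)^(-1), (1 − 1/23^4)^(-1), (1 − 1/29^4)^(-1), (1 − 1/31^4)^(-1), (1 − 1/37^4)^(-1), (1 − 1/41^4)^(-1), (1 − 1/43^4)^(-1), (1 − 1/47^4)^(-1) = ∏ p^4 / (p^4 − 1) = 65572203587643632473857746546522240898588901/60584710506150227098341885345792000000000000.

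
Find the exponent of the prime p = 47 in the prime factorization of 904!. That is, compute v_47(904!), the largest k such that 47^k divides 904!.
v_47(904!) = 19

Legendre's formula: v_p(n!) = Σ_{k ≥ 1} ⌊n / p^k⌋. For p = 47, n = 904, the terms are:
  ⌊904/47^1⌋ = ⌊904/47⌋ = 19
(the next term ⌊904/47^2⌋ = 0, terminating the sum). Summing: v_47(904!) = 19 = 19.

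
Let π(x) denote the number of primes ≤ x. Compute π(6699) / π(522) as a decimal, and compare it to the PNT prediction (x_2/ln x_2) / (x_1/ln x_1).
π(6699)/π(522) = 863/98 ≈ 8.8061;  PNT prediction ≈ 9.1157.

π(522) = 98 and π(6699) = 863, so π(6699)/π(522) ≈ 8.8061. The PNT-predicted ratio is (6699/ln(6699)) / (522/ln(522)) ≈ 9.1157. The two agree to within a few percent, as expected.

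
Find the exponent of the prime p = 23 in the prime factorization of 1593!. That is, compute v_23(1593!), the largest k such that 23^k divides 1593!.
v_23(1593!) = 72

Legendre's formula: v_p(n!) = Σ_{k ≥ 1} ⌊n / p^k⌋. For p = 23, n = 1593, the terms are:
  ⌊1593/23^1⌋ = ⌊1593/23⌋ = 69
  ⌊1593/23^2⌋ = ⌊1593/529⌋ = 3
(the next term ⌊1593/23^3⌋ = 0, terminating the sum). Summing: v_23(1593!) = 69 + 3 = 72.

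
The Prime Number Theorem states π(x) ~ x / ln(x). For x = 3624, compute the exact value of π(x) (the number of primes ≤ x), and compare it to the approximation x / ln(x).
π(3624) = 507;  x/ln(x) ≈ 442.20;  relative error ≈ 12.78%.

Directly count primes up to 3624: π(3624) = 507. The PNT approximation gives 3624/ln(3624) ≈ 3624/8.19533 ≈ 442.20. Relative error (π(x) − x/ln(x)) / π(x) ≈ 12.78%; the approximation is known to undercount slightly (Li(x) is a better estimate).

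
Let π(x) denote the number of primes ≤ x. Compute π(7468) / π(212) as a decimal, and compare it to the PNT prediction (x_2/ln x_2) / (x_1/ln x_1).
π(7468)/π(212) = 945/47 ≈ 20.1064;  PNT prediction ≈ 21.1578.

π(212) = 47 and π(7468) = 945, so π(7468)/π(212) ≈ 20.1064. The PNT-predicted ratio is (7468/ln(7468)) / (212/ln(212)) ≈ 21.1578. The two agree to within a few percent, as expected.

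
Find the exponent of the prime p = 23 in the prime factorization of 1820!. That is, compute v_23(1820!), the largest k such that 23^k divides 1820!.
v_23(1820!) = 82

Legendre's formula: v_p(n!) = Σ_{k ≥ 1} ⌊n / p^k⌋. For p = 23, n = 1820, the terms are:
  ⌊1820/23^1⌋ = ⌊1820/23⌋ = 79
  ⌊1820/23^2⌋ = ⌊1820/529⌋ = 3
(the next term ⌊1820/23^3⌋ = 0, terminating the sum). Summing: v_23(1820!) = 79 + 3 = 82.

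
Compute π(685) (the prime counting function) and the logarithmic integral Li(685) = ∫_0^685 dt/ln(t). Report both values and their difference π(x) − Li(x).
π(685) = 124;  Li(685) ≈ 130.80;  π(x) − Li(x) ≈ -6.80.

Direct count of primes ≤ 685 gives π(685) = 124. Numerical evaluation of the logarithmic integral gives Li(685) ≈ 130.80. The difference π(x) − Li(x) ≈ -6.80 is typically negative for small/moderate x (Li(x) overestimates), though Littlewood's theorem shows this sign changes infinitely often.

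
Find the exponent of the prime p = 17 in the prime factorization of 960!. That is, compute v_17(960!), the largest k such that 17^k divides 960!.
v_17(960!) = 59

Legendre's formula: v_p(n!) = Σ_{k ≥ 1} ⌊n / p^k⌋. For p = 17, n = 960, the terms are:
  ⌊960/17^1⌋ = ⌊960/17⌋ = 56
  ⌊960/17^2⌋ = ⌊960/289⌋ = 3
(the next term ⌊960/17^3⌋ = 0, terminating the sum). Summing: v_17(960!) = 56 + 3 = 59.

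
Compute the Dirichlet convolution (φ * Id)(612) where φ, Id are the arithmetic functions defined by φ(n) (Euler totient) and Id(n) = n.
(φ * Id)(612) = 5544

Divisors of 612: [1, 2, 3, 4, 6, 9, 12, 17, 18, 34, 36, 51, 68, 102, 153, 204, 306, 612]. For each d | 612:
  d = 1: φ(1) · Id(612/1) = 1 · 612 = 612
  d = 2: φ(2) · Id(612/2) = 1 · 306 = 306
  d = 3: φ(3) · Id(612/3) = 2 · 204 = 408
  d = 4: φ(4) · Id(612/4) = 2 · 153 = 306
  d = 6: φ(6) · Id(612/6) = 2 · 102 = 204
  d = 9: φ(9) · Id(612/9) = 6 · 68 = 408
  d = 12: φ(12) · Id(612/12) = 4 · 51 = 204
  d = 17: φ(17) · Id(612/17) = 16 · 36 = 576
  d = 18: φ(18) · Id(612/18) = 6 · 34 = 204
  d = 34: φ(34) · Id(612/34) = 16 · 18 = 288
  d = 36: φ(36) · Id(612/36) = 12 · 17 = 204
  d = 51: φ(51) · Id(612/51) = 32 · 12 = 384
  d = 68: φ(68) · Id(612/68) = 32 · 9 = 288
  d = 102: φ(102) · Id(612/102) = 32 · 6 = 192
  d = 153: φ(153) · Id(612/153) = 96 · 4 = 384
  d = 204: φ(204) · Id(612/204) = 64 · 3 = 192
  d = 306: φ(306) · Id(612/306) = 96 · 2 = 192
  d = 612: φ(612) · Id(612/612) = 192 · 1 = 192
Summing: (φ * Id)(612) = 612 + 306 + 408 + 306 + 204 + 408 + 204 + 576 + 204 + 288 + 204 + 384 + 288 + 192 + 384 + 192 + 192 + 192 = 5544.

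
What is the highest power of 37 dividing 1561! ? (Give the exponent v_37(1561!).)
v_37(1561!) = 43

Legendre's formula: v_p(n!) = Σ_{k ≥ 1} ⌊n / p^k⌋. For p = 37, n = 1561, the terms are:
  ⌊1561/37^1⌋ = ⌊1561/37⌋ = 42
  ⌊1561/37^2⌋ = ⌊1561/1369⌋ = 1
(the next term ⌊1561/37^3⌋ = 0, terminating the sum). Summing: v_37(1561!) = 42 + 1 = 43.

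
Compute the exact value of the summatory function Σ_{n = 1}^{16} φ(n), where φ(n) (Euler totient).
Σ_{n ≤ 16} φ(n) = 80

Compute φ(n) for each 1 ≤ n ≤ 16: φ(1) = 1, φ(2) = 1, φ(3) = 2, φ(4) = 2, φ(5) = 4, φ(6) = 2, φ(7) = 6, φ(8) = 4, φ(9) = 6, φ(10) = 4, φ(11) = 10, φ(12) = 4, φ(13) = 12, φ(14) = 6, φ(15) = 8, φ(16) = 8. Summing all 16 values: 80. (Average order: Σ_{n ≤ x} φ(n) ~ (3/π²) x². For x = 16, (3/π²)·16² ≈ 77.81.)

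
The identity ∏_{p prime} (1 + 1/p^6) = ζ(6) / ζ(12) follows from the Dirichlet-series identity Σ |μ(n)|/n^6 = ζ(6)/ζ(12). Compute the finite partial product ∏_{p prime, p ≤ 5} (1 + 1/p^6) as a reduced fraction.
∏ = 7414537/7290000

The primes p ≤ 5 are [2, 3, 5]. For each, (1 + 1/p^6) = (p^6 + 1)/p^6. Multiplying these fractions over p ∈ [2, 3, 5] gives 7414537/7290000. (In the limit P → ∞ this tends to ζ(6)/ζ(12).)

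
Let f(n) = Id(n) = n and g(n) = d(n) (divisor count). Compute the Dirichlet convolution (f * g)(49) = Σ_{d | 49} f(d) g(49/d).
(Id * d)(49) = 66

Divisors of 49: [1, 7, 49]. For each d | 49:
  d = 1: Id(1) · d(49/1) = 1 · 3 = 3
  d = 7: Id(7) · d(49/7) = 7 · 2 = 14
  d = 49: Id(49) · d(49/49) = 49 · 1 = 49
Summing: (Id * d)(49) = 3 + 14 + 49 = 66.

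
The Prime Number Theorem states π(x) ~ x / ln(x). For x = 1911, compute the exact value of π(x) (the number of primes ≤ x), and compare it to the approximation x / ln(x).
π(1911) = 292;  x/ln(x) ≈ 252.93;  relative error ≈ 13.38%.

Directly count primes up to 1911: π(1911) = 292. The PNT approximation gives 1911/ln(1911) ≈ 1911/7.55538 ≈ 252.93. Relative error (π(x) − x/ln(x)) / π(x) ≈ 13.38%; the approximation is known to undercount slightly (Li(x) is a better estimate).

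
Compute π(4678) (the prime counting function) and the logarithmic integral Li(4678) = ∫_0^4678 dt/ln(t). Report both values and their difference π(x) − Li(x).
π(4678) = 632;  Li(4678) ≈ 646.33;  π(x) − Li(x) ≈ -14.33.

Direct count of primes ≤ 4678 gives π(4678) = 632. Numerical evaluation of the logarithmic integral gives Li(4678) ≈ 646.33. The difference π(x) − Li(x) ≈ -14.33 is typically negative for small/moderate x (Li(x) overestimates), though Littlewood's theorem shows this sign changes infinitely often.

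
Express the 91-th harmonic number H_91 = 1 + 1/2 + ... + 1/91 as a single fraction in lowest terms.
H_91 = 3661081314759399341652108474601318124261/718766754945489455304472257065075294400

Direct summation: H_91 = 1 + 1/2 + ... + 1/91. The least common denominator is lcm(1, ..., 91) = 718766754945489455304472257065075294400; over this denominator the numerator is 718766754945489455304472257065075294400 + 359383377472744727652236128532537647200 + 239588918315163151768157419021691764800 + 179691688736372363826118064266268823600 + 143753350989097891060894451413015058880 + 119794459157581575884078709510845882400 + 102680964992212779329210322437867899200 + 89845844368186181913059032133134411800 + 79862972771721050589385806340563921600 + 71876675494548945530447225706507529440 + 65342432267771768664042932460461390400 + 59897229578790787942039354755422941200 + 55289750380422265792651712081928868800 + 51340482496106389664605161218933949600 + 47917783663032630353631483804338352960 + 44922922184093090956529516066567205900 + 42280397349734673841439544533239723200 + 39931486385860525294692903170281960800 + 37829829207657339752866960898161857600 + 35938337747274472765223612853253764720 + 34226988330737593109736774145955966400 + 32671216133885884332021466230230695200 + 31250728475890845882803141611525012800 + 29948614789395393971019677377711470600 + 28750670197819578212178890282603011776 + 27644875190211132896325856040964434400 + 26620990923907016863128602113521307200 + 25670241248053194832302580609466974800 + 24785060515361705355326629553968113600 + 23958891831516315176815741902169176480 + 23186024353080305009821685711776622400 + 22461461092046545478264758033283602950 + 21780810755923922888014310820153796800 + 21140198674867336920719772266619861600 + 20536192998442555865842064487573579840 + 19965743192930262647346451585140980400 + 19426128512040255548769520461218251200 + 18914914603828669876433480449080928800 + 18429916793474088597550570693976289600 + 17969168873637236382611806426626882360 + 17530896462085108665962737977196958400 + 17113494165368796554868387072977983200 + 16715505928964871053592378071280820800 + 16335608066942942166010733115115347600 + 15972594554344210117877161268112784320 + 15625364237945422941401570805762506400 + 15292909679691265006478133129044155200 + 14974307394697696985509838688855735300 + 14668709284601825618458617491123985600 + 14375335098909789106089445141301505888 + 14093465783244891280479848177746574400 + 13822437595105566448162928020482217200 + 13561636885763951986876835038963684800 + 13310495461953508431564301056760653600 + 13068486453554353732808586492092278080 + 12835120624026597416151290304733487400 + 12609943069219113250955653632720619200 + 12392530257680852677663314776984056800 + 12182487371957448394991055204492801600 + 11979445915758157588407870951084588240 + 11783061556483433693515938640411070400 + 11593012176540152504910842855888311200 + 11408996110245864369912258048651988800 + 11230730546023272739132379016641801475 + 11057950076084453158530342416385773760 + 10890405377961961444007155410076898400 + 10727862014111782914992123239777243200 + 10570099337433668460359886133309930800 + 10416909491963615294267713870508337600 + 10268096499221277932921032243786789920 + 10123475421767457116964397986832046400 + 9982871596465131323673225792570490200 + 9846119930760129524718798041987332800 + 9713064256020127774384760230609125600 + 9583556732606526070726296760867670592 + 9457457301914334938216740224540464400 + 9334633181110252666291847494351627200 + 9214958396737044298775285346988144800 + 9098313353740372851955345026140193600 + 8984584436818618191305903213313441180 + 8873663641302338954376200704507102400 + 8765448231042554332981368988598479200 + 8659840421029993437403280205603316800 + 8556747082684398277434193536488991600 + 8456079469946934768287908906647944640 + 8357752964482435526796189035640410400 + 8261686838453901785108876517989371200 + 8167804033471471083005366557557673800 + 8076030954443701744994070304101969600 + 7986297277172105058938580634056392160 + 7898535768631752256093101725989838400 = 3661081314759399341652108474601318124261, so H_91 = 3661081314759399341652108474601318124261/718766754945489455304472257065075294400 (already in lowest terms) ≈ 5.09356. (The PNT-adjacent estimate ln(91) + γ ≈ 5.08808 matches within O(1/n).)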